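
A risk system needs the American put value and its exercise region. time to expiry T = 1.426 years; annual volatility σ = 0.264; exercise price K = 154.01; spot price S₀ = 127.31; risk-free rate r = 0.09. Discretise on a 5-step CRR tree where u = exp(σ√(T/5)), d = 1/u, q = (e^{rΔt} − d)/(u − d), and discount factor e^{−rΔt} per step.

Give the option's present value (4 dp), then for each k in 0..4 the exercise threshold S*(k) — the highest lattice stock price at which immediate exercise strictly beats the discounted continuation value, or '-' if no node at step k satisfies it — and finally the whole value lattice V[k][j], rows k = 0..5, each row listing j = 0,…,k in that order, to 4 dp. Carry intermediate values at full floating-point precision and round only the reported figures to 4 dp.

Δt=0.28520  u=1.15141  d=0.86850  q=0.55671  discount=0.97466
step 5 (expiry): payoffs max(K−S,0) = 91.1009 70.6087 43.4412 7.4241 0.0000 0.0000
step 4: (k=4,j=0): S=72.4341, (K−S)⁺=81.5759, hold=77.6730 ⇒ V=81.5759 exercise | (k=4,j=1): S=96.0291, (K−S)⁺=57.9809, hold=54.0781 ⇒ V=57.9809 exercise | (k=4,j=2): S=127.3100, (K−S)⁺=26.7000, hold=22.7972 ⇒ V=26.7000 exercise | (k=4,j=3): S=168.7805, (K−S)⁺=0.0000, hold=3.2076 ⇒ V=3.2076 continue | (k=4,j=4): S=223.7597, (K−S)⁺=0.0000, hold=0.0000 ⇒ V=0.0000 continue  boundary S*=127.3100
step 3: (k=3,j=0): S=83.4013, (K−S)⁺=70.6087, hold=66.7058 ⇒ V=70.6087 exercise | (k=3,j=1): S=110.5688, (K−S)⁺=43.4412, hold=39.5383 ⇒ V=43.4412 exercise | (k=3,j=2): S=146.5859, (K−S)⁺=7.4241, hold=13.2762 ⇒ V=13.2762 continue | (k=3,j=3): S=194.3354, (K−S)⁺=0.0000, hold=1.3858 ⇒ V=1.3858 continue  boundary S*=110.5688
step 2: (k=2,j=0): S=96.0291, (K−S)⁺=57.9809, hold=54.0781 ⇒ V=57.9809 exercise | (k=2,j=1): S=127.3100, (K−S)⁺=26.7000, hold=25.9726 ⇒ V=26.7000 exercise | (k=2,j=2): S=168.7805, (K−S)⁺=0.0000, hold=6.4880 ⇒ V=6.4880 continue  boundary S*=127.3100
step 1: (k=1,j=0): S=110.5688, (K−S)⁺=43.4412, hold=39.5383 ⇒ V=43.4412 exercise | (k=1,j=1): S=146.5859, (K−S)⁺=7.4241, hold=15.0562 ⇒ V=15.0562 continue  boundary S*=110.5688
step 0: (k=0,j=0): S=127.3100, (K−S)⁺=26.7000, hold=26.9384 ⇒ V=26.9384 continue  boundary S*=-

price = 26.9384
boundary = - 110.5688 127.3100 110.5688 127.3100
tree:
26.9384
43.4412 15.0562
57.9809 26.7000 6.4880
70.6087 43.4412 13.2762 1.3858
81.5759 57.9809 26.7000 3.2076 0.0000
91.1009 70.6087 43.4412 7.4241 0.0000 0.0000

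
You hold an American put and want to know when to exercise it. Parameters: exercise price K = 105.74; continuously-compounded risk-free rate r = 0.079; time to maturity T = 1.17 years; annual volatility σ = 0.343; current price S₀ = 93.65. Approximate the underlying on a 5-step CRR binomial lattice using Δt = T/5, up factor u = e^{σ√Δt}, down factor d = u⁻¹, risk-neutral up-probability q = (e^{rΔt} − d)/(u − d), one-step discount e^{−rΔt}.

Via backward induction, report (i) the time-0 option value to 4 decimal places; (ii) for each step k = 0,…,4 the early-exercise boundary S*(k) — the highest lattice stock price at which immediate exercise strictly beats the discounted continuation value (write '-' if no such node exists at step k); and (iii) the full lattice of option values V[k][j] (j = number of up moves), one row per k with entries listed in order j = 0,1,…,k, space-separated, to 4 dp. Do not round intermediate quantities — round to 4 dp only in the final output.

Δt=0.23400  u=1.18048  d=0.84711  q=0.51458  discount=0.98168
step 5 (expiry): payoffs max(K−S,0) = 64.8879 48.8112 26.4079 0.0000 0.0000 0.0000
step 4: (k=4,j=0): S=48.2251, (K−S)⁺=57.5149, hold=55.5782 ⇒ V=57.5149 exercise | (k=4,j=1): S=67.2033, (K−S)⁺=38.5367, hold=36.6000 ⇒ V=38.5367 exercise | (k=4,j=2): S=93.6500, (K−S)⁺=12.0900, hold=12.5840 ⇒ V=12.5840 continue | (k=4,j=3): S=130.5044, (K−S)⁺=0.0000, hold=0.0000 ⇒ V=0.0000 continue | (k=4,j=4): S=181.8622, (K−S)⁺=0.0000, hold=0.0000 ⇒ V=0.0000 continue  boundary S*=67.2033
step 3: (k=3,j=0): S=56.9288, (K−S)⁺=48.8112, hold=46.8745 ⇒ V=48.8112 exercise | (k=3,j=1): S=79.3321, (K−S)⁺=26.4079, hold=24.7207 ⇒ V=26.4079 exercise | (k=3,j=2): S=110.5520, (K−S)⁺=0.0000, hold=5.9966 ⇒ V=5.9966 continue | (k=3,j=3): S=154.0579, (K−S)⁺=0.0000, hold=0.0000 ⇒ V=0.0000 continue  boundary S*=79.3321
step 2: (k=2,j=0): S=67.2033, (K−S)⁺=38.5367, hold=36.6000 ⇒ V=38.5367 exercise | (k=2,j=1): S=93.6500, (K−S)⁺=12.0900, hold=15.6133 ⇒ V=15.6133 continue | (k=2,j=2): S=130.5044, (K−S)⁺=0.0000, hold=2.8576 ⇒ V=2.8576 continue  boundary S*=67.2033
step 1: (k=1,j=0): S=79.3321, (K−S)⁺=26.4079, hold=26.2509 ⇒ V=26.4079 exercise | (k=1,j=1): S=110.5520, (K−S)⁺=0.0000, hold=8.8837 ⇒ V=8.8837 continue  boundary S*=79.3321
step 0: (k=0,j=0): S=93.6500, (K−S)⁺=12.0900, hold=17.0717 ⇒ V=17.0717 continue  boundary S*=-

price = 17.0717
boundary = - 79.3321 67.2033 79.3321 67.2033
tree:
17.0717
26.4079 8.8837
38.5367 15.6133 2.8576
48.8112 26.4079 5.9966 0.0000
57.5149 38.5367 12.5840 0.0000 0.0000
64.8879 48.8112 26.4079 0.0000 0.0000 0.0000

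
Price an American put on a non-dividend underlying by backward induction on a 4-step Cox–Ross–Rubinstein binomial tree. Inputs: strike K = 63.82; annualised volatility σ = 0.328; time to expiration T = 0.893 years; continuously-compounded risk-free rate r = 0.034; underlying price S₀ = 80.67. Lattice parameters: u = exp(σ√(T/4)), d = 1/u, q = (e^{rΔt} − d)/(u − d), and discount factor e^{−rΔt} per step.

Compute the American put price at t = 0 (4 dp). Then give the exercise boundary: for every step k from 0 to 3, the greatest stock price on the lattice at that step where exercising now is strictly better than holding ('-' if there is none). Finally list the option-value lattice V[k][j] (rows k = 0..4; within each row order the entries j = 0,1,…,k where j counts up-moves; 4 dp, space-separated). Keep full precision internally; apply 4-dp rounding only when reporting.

params: Δt=0.22325 u=1.16763 d=0.85643 q=0.48582 e^(-rΔt)=0.99244
t_4 payoffs: 20.4202 4.6502 0.0000 0.0000 0.0000
t_3: node(3,0) S=50.6750 payoff=13.1450 vs cont=12.6624 → 13.1450 [stop]  node(3,1) S=69.0885 payoff=0.0000 vs cont=2.3730 → 2.3730 [wait]  node(3,2) S=94.1929 payoff=0.0000 vs cont=0.0000 → 0.0000 [wait]  node(3,3) S=128.4192 payoff=0.0000 vs cont=0.0000 → 0.0000 [wait]  ⇒ S*(3)=50.6750
t_2: node(2,0) S=59.1698 payoff=4.6502 vs cont=7.8519 → 7.8519 [wait]  node(2,1) S=80.6700 payoff=0.0000 vs cont=1.2109 → 1.2109 [wait]  node(2,2) S=109.9826 payoff=0.0000 vs cont=0.0000 → 0.0000 [wait]  ⇒ S*(2)=-
t_1: node(1,0) S=69.0885 payoff=0.0000 vs cont=4.5906 → 4.5906 [wait]  node(1,1) S=94.1929 payoff=0.0000 vs cont=0.6179 → 0.6179 [wait]  ⇒ S*(1)=-
t_0: node(0,0) S=80.6700 payoff=0.0000 vs cont=2.6405 → 2.6405 [wait]  ⇒ S*(0)=-

price = 2.6405
boundary = - - - 50.6750
tree:
2.6405
4.5906 0.6179
7.8519 1.2109 0.0000
13.1450 2.3730 0.0000 0.0000
20.4202 4.6502 0.0000 0.0000 0.0000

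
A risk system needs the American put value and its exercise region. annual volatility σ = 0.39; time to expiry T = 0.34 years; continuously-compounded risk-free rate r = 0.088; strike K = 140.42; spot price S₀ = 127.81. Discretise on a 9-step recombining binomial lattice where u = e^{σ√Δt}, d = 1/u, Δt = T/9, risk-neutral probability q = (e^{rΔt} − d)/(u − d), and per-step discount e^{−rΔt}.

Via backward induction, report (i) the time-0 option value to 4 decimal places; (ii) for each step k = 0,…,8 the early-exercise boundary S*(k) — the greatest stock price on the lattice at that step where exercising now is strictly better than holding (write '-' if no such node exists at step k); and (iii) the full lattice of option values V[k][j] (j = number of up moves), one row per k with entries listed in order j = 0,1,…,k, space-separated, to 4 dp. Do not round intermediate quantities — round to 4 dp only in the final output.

price = 17.4635
boundary = - - - 101.8130 109.8307 101.8130 109.8307 118.4798 127.8100
tree:
17.4635
23.4922 11.6224
30.6289 16.5963 6.7849
38.6070 22.9487 10.4297 3.2285
46.0394 30.5893 15.5512 5.4383 1.0665
52.9293 38.6070 22.3296 8.9567 1.9979 0.1532
59.3161 46.0394 30.5893 14.3164 3.7203 0.3093 0.0000
65.2368 52.9293 38.6070 21.9402 6.8784 0.6245 0.0000 0.0000
70.7252 59.3161 46.0394 30.5893 12.6100 1.2607 0.0000 0.0000 0.0000
75.8130 65.2368 52.9293 38.6070 21.9402 2.5450 0.0000 0.0000 0.0000 0.0000

Δt=0.03778, u=1.07875, d=0.92700, q=0.50300, disc=e^(-rΔt)=0.99668
k=9 terminal: V=max(K-S,0) → 75.8130 65.2368 52.9293 38.6070 21.9402 2.5450 0.0000 0.0000 0.0000 0.0000
k=8: j=0 S=69.6948 intr=70.7252 cont=70.2592 V=70.7252[EX]; j=1 S=81.1039 intr=59.3161 cont=58.8501 V=59.3161[EX]; j=2 S=94.3806 intr=46.0394 cont=45.5734 V=46.0394[EX]; j=3 S=109.8307 intr=30.5893 cont=30.1233 V=30.5893[EX]; j=4 S=127.8100 intr=12.6100 cont=12.1440 V=12.6100[EX]; j=5 S=148.7325 intr=0.0000 cont=1.2607 V=1.2607[hold]; j=6 S=173.0801 intr=0.0000 cont=0.0000 V=0.0000[hold]; j=7 S=201.4133 intr=0.0000 cont=0.0000 V=0.0000[hold]; j=8 S=234.3847 intr=0.0000 cont=0.0000 V=0.0000[hold]  S*(8)=127.8100
k=7: j=0 S=75.1832 intr=65.2368 cont=64.7707 V=65.2368[EX]; j=1 S=87.4907 intr=52.9293 cont=52.4632 V=52.9293[EX]; j=2 S=101.8130 intr=38.6070 cont=38.1410 V=38.6070[EX]; j=3 S=118.4798 intr=21.9402 cont=21.4742 V=21.9402[EX]; j=4 S=137.8750 intr=2.5450 cont=6.8784 V=6.8784[hold]; j=5 S=160.4451 intr=0.0000 cont=0.6245 V=0.6245[hold]; j=6 S=186.7100 intr=0.0000 cont=0.0000 V=0.0000[hold]; j=7 S=217.2745 intr=0.0000 cont=0.0000 V=0.0000[hold]  S*(7)=118.4798
k=6: j=0 S=81.1039 intr=59.3161 cont=58.8501 V=59.3161[EX]; j=1 S=94.3806 intr=46.0394 cont=45.5734 V=46.0394[EX]; j=2 S=109.8307 intr=30.5893 cont=30.1233 V=30.5893[EX]; j=3 S=127.8100 intr=12.6100 cont=14.3164 V=14.3164[hold]; j=4 S=148.7325 intr=0.0000 cont=3.7203 V=3.7203[hold]; j=5 S=173.0801 intr=0.0000 cont=0.3093 V=0.3093[hold]; j=6 S=201.4133 intr=0.0000 cont=0.0000 V=0.0000[hold]  S*(6)=109.8307
k=5: j=0 S=87.4907 intr=52.9293 cont=52.4632 V=52.9293[EX]; j=1 S=101.8130 intr=38.6070 cont=38.1410 V=38.6070[EX]; j=2 S=118.4798 intr=21.9402 cont=22.3296 V=22.3296[hold]; j=3 S=137.8750 intr=2.5450 cont=8.9567 V=8.9567[hold]; j=4 S=160.4451 intr=0.0000 cont=1.9979 V=1.9979[hold]; j=5 S=186.7100 intr=0.0000 cont=0.1532 V=0.1532[hold]  S*(5)=101.8130
k=4: j=0 S=94.3806 intr=46.0394 cont=45.5734 V=46.0394[EX]; j=1 S=109.8307 intr=30.5893 cont=30.3185 V=30.5893[EX]; j=2 S=127.8100 intr=12.6100 cont=15.5512 V=15.5512[hold]; j=3 S=148.7325 intr=0.0000 cont=5.4383 V=5.4383[hold]; j=4 S=173.0801 intr=0.0000 cont=1.0665 V=1.0665[hold]  S*(4)=109.8307
k=3: j=0 S=101.8130 intr=38.6070 cont=38.1410 V=38.6070[EX]; j=1 S=118.4798 intr=21.9402 cont=22.9487 V=22.9487[hold]; j=2 S=137.8750 intr=2.5450 cont=10.4297 V=10.4297[hold]; j=3 S=160.4451 intr=0.0000 cont=3.2285 V=3.2285[hold]  S*(3)=101.8130
k=2: j=0 S=109.8307 intr=30.5893 cont=30.6289 V=30.6289[hold]; j=1 S=127.8100 intr=12.6100 cont=16.5963 V=16.5963[hold]; j=2 S=148.7325 intr=0.0000 cont=6.7849 V=6.7849[hold]  S*(2)=-
k=1: j=0 S=118.4798 intr=21.9402 cont=23.4922 V=23.4922[hold]; j=1 S=137.8750 intr=2.5450 cont=11.6224 V=11.6224[hold]  S*(1)=-
k=0: j=0 S=127.8100 intr=12.6100 cont=17.4635 V=17.4635[hold]  S*(0)=-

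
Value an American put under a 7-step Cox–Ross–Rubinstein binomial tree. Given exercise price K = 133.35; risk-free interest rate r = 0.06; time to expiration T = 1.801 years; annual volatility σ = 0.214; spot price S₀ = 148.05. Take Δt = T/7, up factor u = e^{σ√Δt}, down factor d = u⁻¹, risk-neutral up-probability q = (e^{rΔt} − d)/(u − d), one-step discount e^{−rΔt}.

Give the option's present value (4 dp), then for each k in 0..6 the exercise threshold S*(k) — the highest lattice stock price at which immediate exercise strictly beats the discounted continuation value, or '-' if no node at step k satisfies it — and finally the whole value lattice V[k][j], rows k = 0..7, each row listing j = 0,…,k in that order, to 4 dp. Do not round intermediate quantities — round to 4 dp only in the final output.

price = 5.6600
boundary = - - - 106.9013 95.9050 106.9013 119.1585
tree:
5.6600
9.7903 2.3654
16.4094 4.5308 0.6207
26.4487 8.4768 1.3581 0.0214
37.4450 15.3463 2.9702 0.0478 0.0000
47.3102 26.4487 6.4937 0.1065 0.0000 0.0000
56.1606 37.4450 14.1915 0.2373 0.0000 0.0000 0.0000
64.1006 47.3102 26.4487 0.5290 0.0000 0.0000 0.0000 0.0000

Δt=0.25729, u=1.11466, d=0.89714, q=0.54441, disc=e^(-rΔt)=0.98468
k=7 terminal: V=max(K-S,0) → 64.1006 47.3102 26.4487 0.5290 0.0000 0.0000 0.0000 0.0000
k=6: j=0 S=77.1894 intr=56.1606 cont=54.1178 V=56.1606[EX]; j=1 S=95.9050 intr=37.4450 cont=35.4022 V=37.4450[EX]; j=2 S=119.1585 intr=14.1915 cont=12.1488 V=14.1915[EX]; j=3 S=148.0500 intr=0.0000 cont=0.2373 V=0.2373[hold]; j=4 S=183.9467 intr=0.0000 cont=0.0000 V=0.0000[hold]; j=5 S=228.5470 intr=0.0000 cont=0.0000 V=0.0000[hold]; j=6 S=283.9612 intr=0.0000 cont=0.0000 V=0.0000[hold]  S*(6)=119.1585
k=5: j=0 S=86.0398 intr=47.3102 cont=45.2674 V=47.3102[EX]; j=1 S=106.9013 intr=26.4487 cont=24.4059 V=26.4487[EX]; j=2 S=132.8210 intr=0.5290 cont=6.4937 V=6.4937[hold]; j=3 S=165.0252 intr=0.0000 cont=0.1065 V=0.1065[hold]; j=4 S=205.0377 intr=0.0000 cont=0.0000 V=0.0000[hold]; j=5 S=254.7518 intr=0.0000 cont=0.0000 V=0.0000[hold]  S*(5)=106.9013
k=4: j=0 S=95.9050 intr=37.4450 cont=35.4022 V=37.4450[EX]; j=1 S=119.1585 intr=14.1915 cont=15.3463 V=15.3463[hold]; j=2 S=148.0500 intr=0.0000 cont=2.9702 V=2.9702[hold]; j=3 S=183.9467 intr=0.0000 cont=0.0478 V=0.0478[hold]; j=4 S=228.5470 intr=0.0000 cont=0.0000 V=0.0000[hold]  S*(4)=95.9050
k=3: j=0 S=106.9013 intr=26.4487 cont=25.0250 V=26.4487[EX]; j=1 S=132.8210 intr=0.5290 cont=8.4768 V=8.4768[hold]; j=2 S=165.0252 intr=0.0000 cont=1.3581 V=1.3581[hold]; j=3 S=205.0377 intr=0.0000 cont=0.0214 V=0.0214[hold]  S*(3)=106.9013
k=2: j=0 S=119.1585 intr=14.1915 cont=16.4094 V=16.4094[hold]; j=1 S=148.0500 intr=0.0000 cont=4.5308 V=4.5308[hold]; j=2 S=183.9467 intr=0.0000 cont=0.6207 V=0.6207[hold]  S*(2)=-
k=1: j=0 S=132.8210 intr=0.5290 cont=9.7903 V=9.7903[hold]; j=1 S=165.0252 intr=0.0000 cont=2.3654 V=2.3654[hold]  S*(1)=-
k=0: j=0 S=148.0500 intr=0.0000 cont=5.6600 V=5.6600[hold]  S*(0)=-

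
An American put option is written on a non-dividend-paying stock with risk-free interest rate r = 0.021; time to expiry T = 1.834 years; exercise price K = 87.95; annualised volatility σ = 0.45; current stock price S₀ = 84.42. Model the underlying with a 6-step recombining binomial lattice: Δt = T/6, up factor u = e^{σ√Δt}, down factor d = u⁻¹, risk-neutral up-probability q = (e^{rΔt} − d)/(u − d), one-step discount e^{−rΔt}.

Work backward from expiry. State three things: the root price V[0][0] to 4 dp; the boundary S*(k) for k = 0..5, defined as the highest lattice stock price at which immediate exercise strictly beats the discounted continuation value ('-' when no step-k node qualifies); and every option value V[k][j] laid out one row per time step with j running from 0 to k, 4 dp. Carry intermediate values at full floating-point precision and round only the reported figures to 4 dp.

price = 20.6179
boundary = - - - 40.0220 51.3272 65.8258
tree:
20.6179
28.3760 11.4657
37.6955 17.4335 4.3629
47.9280 25.7743 7.5263 0.5732
56.7432 36.6228 12.9328 1.0506 0.0000
63.6167 47.9280 22.1242 1.9258 0.0000 0.0000
68.9763 56.7432 36.6228 3.5300 0.0000 0.0000 0.0000

Δt=0.30567, u=1.28248, d=0.77974, q=0.45093, disc=e^(-rΔt)=0.99360
k=6 terminal: V=max(K-S,0) → 68.9763 56.7432 36.6228 3.5300 0.0000 0.0000 0.0000
k=5: j=0 S=24.3333 intr=63.6167 cont=63.0540 V=63.6167[EX]; j=1 S=40.0220 intr=47.9280 cont=47.3653 V=47.9280[EX]; j=2 S=65.8258 intr=22.1242 cont=21.5614 V=22.1242[EX]; j=3 S=108.2666 intr=0.0000 cont=1.9258 V=1.9258[hold]; j=4 S=178.0707 intr=0.0000 cont=0.0000 V=0.0000[hold]; j=5 S=292.8805 intr=0.0000 cont=0.0000 V=0.0000[hold]  S*(5)=65.8258
k=4: j=0 S=31.2068 intr=56.7432 cont=56.1805 V=56.7432[EX]; j=1 S=51.3272 intr=36.6228 cont=36.0601 V=36.6228[EX]; j=2 S=84.4200 intr=3.5300 cont=12.9328 V=12.9328[hold]; j=3 S=138.8492 intr=0.0000 cont=1.0506 V=1.0506[hold]; j=4 S=228.3713 intr=0.0000 cont=0.0000 V=0.0000[hold]  S*(4)=51.3272
k=3: j=0 S=40.0220 intr=47.9280 cont=47.3653 V=47.9280[EX]; j=1 S=65.8258 intr=22.1242 cont=25.7743 V=25.7743[hold]; j=2 S=108.2666 intr=0.0000 cont=7.5263 V=7.5263[hold]; j=3 S=178.0707 intr=0.0000 cont=0.5732 V=0.5732[hold]  S*(3)=40.0220
k=2: j=0 S=51.3272 intr=36.6228 cont=37.6955 V=37.6955[hold]; j=1 S=84.4200 intr=3.5300 cont=17.4335 V=17.4335[hold]; j=2 S=138.8492 intr=0.0000 cont=4.3629 V=4.3629[hold]  S*(2)=-
k=1: j=0 S=65.8258 intr=22.1242 cont=28.3760 V=28.3760[hold]; j=1 S=108.2666 intr=0.0000 cont=11.4657 V=11.4657[hold]  S*(1)=-
k=0: j=0 S=84.4200 intr=3.5300 cont=20.6179 V=20.6179[hold]  S*(0)=-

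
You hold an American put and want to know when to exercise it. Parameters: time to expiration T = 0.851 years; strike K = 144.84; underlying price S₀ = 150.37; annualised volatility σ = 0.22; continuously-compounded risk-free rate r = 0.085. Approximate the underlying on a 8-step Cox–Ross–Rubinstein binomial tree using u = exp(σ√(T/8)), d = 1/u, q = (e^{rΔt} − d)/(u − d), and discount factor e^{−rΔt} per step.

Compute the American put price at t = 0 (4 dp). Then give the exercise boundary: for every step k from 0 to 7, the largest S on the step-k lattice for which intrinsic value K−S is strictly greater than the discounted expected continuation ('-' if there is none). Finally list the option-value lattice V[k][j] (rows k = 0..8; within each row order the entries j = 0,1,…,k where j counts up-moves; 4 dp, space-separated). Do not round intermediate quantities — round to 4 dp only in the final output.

Δt=0.10637  u=1.07439  d=0.93076  q=0.54531  discount=0.99100
step 8 (expiry): payoffs max(K−S,0) = 60.1437 47.0738 31.9871 14.5722 0.0000 0.0000 0.0000 0.0000 0.0000
step 7: (k=7,j=0): S=90.9969, (K−S)⁺=53.8431, hold=52.5394 ⇒ V=53.8431 exercise | (k=7,j=1): S=105.0390, (K−S)⁺=39.8010, hold=38.4973 ⇒ V=39.8010 exercise | (k=7,j=2): S=121.2481, (K−S)⁺=23.5919, hold=22.2882 ⇒ V=23.5919 exercise | (k=7,j=3): S=139.9584, (K−S)⁺=4.8816, hold=6.5662 ⇒ V=6.5662 continue | (k=7,j=4): S=161.5561, (K−S)⁺=0.0000, hold=0.0000 ⇒ V=0.0000 continue | (k=7,j=5): S=186.4865, (K−S)⁺=0.0000, hold=0.0000 ⇒ V=0.0000 continue | (k=7,j=6): S=215.2642, (K−S)⁺=0.0000, hold=0.0000 ⇒ V=0.0000 continue | (k=7,j=7): S=248.4826, (K−S)⁺=0.0000, hold=0.0000 ⇒ V=0.0000 continue  boundary S*=121.2481
step 6: (k=6,j=0): S=97.7662, (K−S)⁺=47.0738, hold=45.7701 ⇒ V=47.0738 exercise | (k=6,j=1): S=112.8529, (K−S)⁺=31.9871, hold=30.6834 ⇒ V=31.9871 exercise | (k=6,j=2): S=130.2678, (K−S)⁺=14.5722, hold=14.1789 ⇒ V=14.5722 exercise | (k=6,j=3): S=150.3700, (K−S)⁺=0.0000, hold=2.9587 ⇒ V=2.9587 continue | (k=6,j=4): S=173.5743, (K−S)⁺=0.0000, hold=0.0000 ⇒ V=0.0000 continue | (k=6,j=5): S=200.3594, (K−S)⁺=0.0000, hold=0.0000 ⇒ V=0.0000 continue | (k=6,j=6): S=231.2777, (K−S)⁺=0.0000, hold=0.0000 ⇒ V=0.0000 continue  boundary S*=130.2678
step 5: (k=5,j=0): S=105.0390, (K−S)⁺=39.8010, hold=38.4973 ⇒ V=39.8010 exercise | (k=5,j=1): S=121.2481, (K−S)⁺=23.5919, hold=22.2882 ⇒ V=23.5919 exercise | (k=5,j=2): S=139.9584, (K−S)⁺=4.8816, hold=8.1651 ⇒ V=8.1651 continue | (k=5,j=3): S=161.5561, (K−S)⁺=0.0000, hold=1.3332 ⇒ V=1.3332 continue | (k=5,j=4): S=186.4865, (K−S)⁺=0.0000, hold=0.0000 ⇒ V=0.0000 continue | (k=5,j=5): S=215.2642, (K−S)⁺=0.0000, hold=0.0000 ⇒ V=0.0000 continue  boundary S*=121.2481
step 4: (k=4,j=0): S=112.8529, (K−S)⁺=31.9871, hold=30.6834 ⇒ V=31.9871 exercise | (k=4,j=1): S=130.2678, (K−S)⁺=14.5722, hold=15.0430 ⇒ V=15.0430 continue | (k=4,j=2): S=150.3700, (K−S)⁺=0.0000, hold=4.3997 ⇒ V=4.3997 continue | (k=4,j=3): S=173.5743, (K−S)⁺=0.0000, hold=0.6007 ⇒ V=0.6007 continue | (k=4,j=4): S=200.3594, (K−S)⁺=0.0000, hold=0.0000 ⇒ V=0.0000 continue  boundary S*=112.8529
step 3: (k=3,j=0): S=121.2481, (K−S)⁺=23.5919, hold=22.5426 ⇒ V=23.5919 exercise | (k=3,j=1): S=139.9584, (K−S)⁺=4.8816, hold=9.1559 ⇒ V=9.1559 continue | (k=3,j=2): S=161.5561, (K−S)⁺=0.0000, hold=2.3071 ⇒ V=2.3071 continue | (k=3,j=3): S=186.4865, (K−S)⁺=0.0000, hold=0.2707 ⇒ V=0.2707 continue  boundary S*=121.2481
step 2: (k=2,j=0): S=130.2678, (K−S)⁺=14.5722, hold=15.5784 ⇒ V=15.5784 continue | (k=2,j=1): S=150.3700, (K−S)⁺=0.0000, hold=5.3724 ⇒ V=5.3724 continue | (k=2,j=2): S=173.5743, (K−S)⁺=0.0000, hold=1.1859 ⇒ V=1.1859 continue  boundary S*=-
step 1: (k=1,j=0): S=139.9584, (K−S)⁺=4.8816, hold=9.9229 ⇒ V=9.9229 continue | (k=1,j=1): S=161.5561, (K−S)⁺=0.0000, hold=3.0617 ⇒ V=3.0617 continue  boundary S*=-
step 0: (k=0,j=0): S=150.3700, (K−S)⁺=0.0000, hold=6.1258 ⇒ V=6.1258 continue  boundary S*=-

price = 6.1258
boundary = - - - 121.2481 112.8529 121.2481 130.2678 121.2481
tree:
6.1258
9.9229 3.0617
15.5784 5.3724 1.1859
23.5919 9.1559 2.3071 0.2707
31.9871 15.0430 4.3997 0.6007 0.0000
39.8010 23.5919 8.1651 1.3332 0.0000 0.0000
47.0738 31.9871 14.5722 2.9587 0.0000 0.0000 0.0000
53.8431 39.8010 23.5919 6.5662 0.0000 0.0000 0.0000 0.0000
60.1437 47.0738 31.9871 14.5722 0.0000 0.0000 0.0000 0.0000 0.0000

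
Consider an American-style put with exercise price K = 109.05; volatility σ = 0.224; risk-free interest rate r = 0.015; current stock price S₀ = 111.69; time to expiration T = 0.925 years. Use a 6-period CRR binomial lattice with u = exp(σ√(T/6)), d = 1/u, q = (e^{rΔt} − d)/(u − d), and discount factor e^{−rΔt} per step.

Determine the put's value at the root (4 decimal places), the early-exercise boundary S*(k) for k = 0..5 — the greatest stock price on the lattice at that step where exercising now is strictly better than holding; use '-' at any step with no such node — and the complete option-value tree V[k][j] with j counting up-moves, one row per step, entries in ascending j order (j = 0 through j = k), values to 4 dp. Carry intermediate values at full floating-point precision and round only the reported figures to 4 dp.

params: Δt=0.15417 u=1.09194 d=0.91581 q=0.49117 e^(-rΔt)=0.99769
t_6 payoffs: 43.1579 30.4854 15.3757 0.0000 0.0000 0.0000 0.0000
t_5: node(5,0) S=71.9499 payoff=37.1001 vs cont=36.8482 → 37.1001 [stop]  node(5,1) S=85.7874 payoff=23.2626 vs cont=23.0107 → 23.2626 [stop]  node(5,2) S=102.2863 payoff=6.7637 vs cont=7.8055 → 7.8055 [wait]  node(5,3) S=121.9582 payoff=0.0000 vs cont=0.0000 → 0.0000 [wait]  node(5,4) S=145.4135 payoff=0.0000 vs cont=0.0000 → 0.0000 [wait]  node(5,5) S=173.3798 payoff=0.0000 vs cont=0.0000 → 0.0000 [wait]  ⇒ S*(5)=85.7874
t_4: node(4,0) S=78.5646 payoff=30.4854 vs cont=30.2335 → 30.4854 [stop]  node(4,1) S=93.6743 payoff=15.3757 vs cont=15.6343 → 15.6343 [wait]  node(4,2) S=111.6900 payoff=0.0000 vs cont=3.9625 → 3.9625 [wait]  node(4,3) S=133.1705 payoff=0.0000 vs cont=0.0000 → 0.0000 [wait]  node(4,4) S=158.7822 payoff=0.0000 vs cont=0.0000 → 0.0000 [wait]  ⇒ S*(4)=78.5646
t_3: node(3,0) S=85.7874 payoff=23.2626 vs cont=23.1374 → 23.2626 [stop]  node(3,1) S=102.2863 payoff=6.7637 vs cont=9.8786 → 9.8786 [wait]  node(3,2) S=121.9582 payoff=0.0000 vs cont=2.0116 → 2.0116 [wait]  node(3,3) S=145.4135 payoff=0.0000 vs cont=0.0000 → 0.0000 [wait]  ⇒ S*(3)=85.7874
t_2: node(2,0) S=93.6743 payoff=15.3757 vs cont=16.6502 → 16.6502 [wait]  node(2,1) S=111.6900 payoff=0.0000 vs cont=6.0006 → 6.0006 [wait]  node(2,2) S=133.1705 payoff=0.0000 vs cont=1.0212 → 1.0212 [wait]  ⇒ S*(2)=-
t_1: node(1,0) S=102.2863 payoff=6.7637 vs cont=11.3931 → 11.3931 [wait]  node(1,1) S=121.9582 payoff=0.0000 vs cont=3.5467 → 3.5467 [wait]  ⇒ S*(1)=-
t_0: node(0,0) S=111.6900 payoff=0.0000 vs cont=7.5217 → 7.5217 [wait]  ⇒ S*(0)=-

price = 7.5217
boundary = - - - 85.7874 78.5646 85.7874
tree:
7.5217
11.3931 3.5467
16.6502 6.0006 1.0212
23.2626 9.8786 2.0116 0.0000
30.4854 15.6343 3.9625 0.0000 0.0000
37.1001 23.2626 7.8055 0.0000 0.0000 0.0000
43.1579 30.4854 15.3757 0.0000 0.0000 0.0000 0.0000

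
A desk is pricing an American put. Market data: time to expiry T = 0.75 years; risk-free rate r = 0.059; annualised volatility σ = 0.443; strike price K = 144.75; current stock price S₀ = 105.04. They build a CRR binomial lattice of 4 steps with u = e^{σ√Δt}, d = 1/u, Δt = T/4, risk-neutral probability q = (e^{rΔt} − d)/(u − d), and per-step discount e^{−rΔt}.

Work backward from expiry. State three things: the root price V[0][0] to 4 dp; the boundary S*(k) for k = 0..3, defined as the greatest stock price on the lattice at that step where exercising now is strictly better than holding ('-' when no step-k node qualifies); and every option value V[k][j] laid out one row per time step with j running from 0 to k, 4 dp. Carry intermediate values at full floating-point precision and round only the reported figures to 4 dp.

price = 41.8571
boundary = - 86.7054 105.0400 86.7054
tree:
41.8571
58.0446 25.3593
73.1789 39.7100 10.4619
85.6715 58.0446 20.3824 0.0000
95.9835 73.1789 39.7100 0.0000 0.0000

params: Δt=0.18750 u=1.21146 d=0.82545 q=0.48101 e^(-rΔt)=0.98900
t_4 payoffs: 95.9835 73.1789 39.7100 0.0000 0.0000
t_3: node(3,0) S=59.0785 payoff=85.6715 vs cont=84.0790 → 85.6715 [stop]  node(3,1) S=86.7054 payoff=58.0446 vs cont=56.4521 → 58.0446 [stop]  node(3,2) S=127.2516 payoff=17.4984 vs cont=20.3824 → 20.3824 [wait]  node(3,3) S=186.7583 payoff=0.0000 vs cont=0.0000 → 0.0000 [wait]  ⇒ S*(3)=86.7054
t_2: node(2,0) S=71.5711 payoff=73.1789 vs cont=71.5864 → 73.1789 [stop]  node(2,1) S=105.0400 payoff=39.7100 vs cont=39.4895 → 39.7100 [stop]  node(2,2) S=154.1599 payoff=0.0000 vs cont=10.4619 → 10.4619 [wait]  ⇒ S*(2)=105.0400
t_1: node(1,0) S=86.7054 payoff=58.0446 vs cont=56.4521 → 58.0446 [stop]  node(1,1) S=127.2516 payoff=17.4984 vs cont=25.3593 → 25.3593 [wait]  ⇒ S*(1)=86.7054
t_0: node(0,0) S=105.0400 payoff=39.7100 vs cont=41.8571 → 41.8571 [wait]  ⇒ S*(0)=-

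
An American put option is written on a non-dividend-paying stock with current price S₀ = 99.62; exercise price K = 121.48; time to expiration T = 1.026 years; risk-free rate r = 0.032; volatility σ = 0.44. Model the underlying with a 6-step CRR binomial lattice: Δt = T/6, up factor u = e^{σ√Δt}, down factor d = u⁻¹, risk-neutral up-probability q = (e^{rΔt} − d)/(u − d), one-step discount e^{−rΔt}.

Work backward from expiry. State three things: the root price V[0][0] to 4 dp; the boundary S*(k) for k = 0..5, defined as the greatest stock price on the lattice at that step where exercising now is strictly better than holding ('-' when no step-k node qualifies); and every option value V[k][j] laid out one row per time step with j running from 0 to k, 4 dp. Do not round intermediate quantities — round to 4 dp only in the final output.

price = 30.7938
boundary = - - 69.2321 57.7149 69.2321 83.0476
tree:
30.7938
40.8737 19.7701
52.2479 28.5060 10.1355
63.7651 39.5433 16.3744 3.2081
73.3664 52.2479 25.6576 6.0820 0.0000
81.3704 63.7651 38.4324 11.5306 0.0000 0.0000
88.0429 73.3664 52.2479 21.8600 0.0000 0.0000 0.0000

Δt=0.17100  u=1.19955  d=0.83364  q=0.46963  discount=0.99454
step 6 (expiry): payoffs max(K−S,0) = 88.0429 73.3664 52.2479 21.8600 0.0000 0.0000 0.0000
step 5: (k=5,j=0): S=40.1096, (K−S)⁺=81.3704, hold=80.7075 ⇒ V=81.3704 exercise | (k=5,j=1): S=57.7149, (K−S)⁺=63.7651, hold=63.1022 ⇒ V=63.7651 exercise | (k=5,j=2): S=83.0476, (K−S)⁺=38.4324, hold=37.7695 ⇒ V=38.4324 exercise | (k=5,j=3): S=119.4995, (K−S)⁺=1.9805, hold=11.5306 ⇒ V=11.5306 continue | (k=5,j=4): S=171.9513, (K−S)⁺=0.0000, hold=0.0000 ⇒ V=0.0000 continue | (k=5,j=5): S=247.4257, (K−S)⁺=0.0000, hold=0.0000 ⇒ V=0.0000 continue  boundary S*=83.0476
step 4: (k=4,j=0): S=48.1136, (K−S)⁺=73.3664, hold=72.7035 ⇒ V=73.3664 exercise | (k=4,j=1): S=69.2321, (K−S)⁺=52.2479, hold=51.5850 ⇒ V=52.2479 exercise | (k=4,j=2): S=99.6200, (K−S)⁺=21.8600, hold=25.6576 ⇒ V=25.6576 continue | (k=4,j=3): S=143.3461, (K−S)⁺=0.0000, hold=6.0820 ⇒ V=6.0820 continue | (k=4,j=4): S=206.2648, (K−S)⁺=0.0000, hold=0.0000 ⇒ V=0.0000 continue  boundary S*=69.2321
step 3: (k=3,j=0): S=57.7149, (K−S)⁺=63.7651, hold=63.1022 ⇒ V=63.7651 exercise | (k=3,j=1): S=83.0476, (K−S)⁺=38.4324, hold=39.5433 ⇒ V=39.5433 continue | (k=3,j=2): S=119.4995, (K−S)⁺=1.9805, hold=16.3744 ⇒ V=16.3744 continue | (k=3,j=3): S=171.9513, (K−S)⁺=0.0000, hold=3.2081 ⇒ V=3.2081 continue  boundary S*=57.7149
step 2: (k=2,j=0): S=69.2321, (K−S)⁺=52.2479, hold=52.1039 ⇒ V=52.2479 exercise | (k=2,j=1): S=99.6200, (K−S)⁺=21.8600, hold=28.5060 ⇒ V=28.5060 continue | (k=2,j=2): S=143.3461, (K−S)⁺=0.0000, hold=10.1355 ⇒ V=10.1355 continue  boundary S*=69.2321
step 1: (k=1,j=0): S=83.0476, (K−S)⁺=38.4324, hold=40.8737 ⇒ V=40.8737 continue | (k=1,j=1): S=119.4995, (K−S)⁺=1.9805, hold=19.7701 ⇒ V=19.7701 continue  boundary S*=-
step 0: (k=0,j=0): S=99.6200, (K−S)⁺=21.8600, hold=30.7938 ⇒ V=30.7938 continue  boundary S*=-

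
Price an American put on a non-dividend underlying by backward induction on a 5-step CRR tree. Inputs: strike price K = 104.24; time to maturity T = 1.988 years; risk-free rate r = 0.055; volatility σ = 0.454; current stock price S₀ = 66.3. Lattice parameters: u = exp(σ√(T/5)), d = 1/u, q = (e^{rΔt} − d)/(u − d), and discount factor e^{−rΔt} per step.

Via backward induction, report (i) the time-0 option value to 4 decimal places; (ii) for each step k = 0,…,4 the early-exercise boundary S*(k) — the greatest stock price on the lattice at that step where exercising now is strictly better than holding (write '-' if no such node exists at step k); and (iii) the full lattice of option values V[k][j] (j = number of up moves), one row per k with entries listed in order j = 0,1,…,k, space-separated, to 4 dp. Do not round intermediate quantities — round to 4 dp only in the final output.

price = 40.7051
boundary = - 49.7952 37.3991 49.7952 66.3000
tree:
40.7051
54.4448 26.9512
66.8409 39.1684 14.2837
76.1511 54.4448 23.5880 4.3411
83.1436 66.8409 37.9400 8.3249 0.0000
88.3954 76.1511 54.4448 15.9646 0.0000 0.0000

Δt=0.39760  u=1.33145  d=0.75106  q=0.46701  discount=0.97837
step 5 (expiry): payoffs max(K−S,0) = 88.3954 76.1511 54.4448 15.9646 0.0000 0.0000
step 4: (k=4,j=0): S=21.0964, (K−S)⁺=83.1436, hold=80.8888 ⇒ V=83.1436 exercise | (k=4,j=1): S=37.3991, (K−S)⁺=66.8409, hold=64.5862 ⇒ V=66.8409 exercise | (k=4,j=2): S=66.3000, (K−S)⁺=37.9400, hold=35.6852 ⇒ V=37.9400 exercise | (k=4,j=3): S=117.5348, (K−S)⁺=0.0000, hold=8.3249 ⇒ V=8.3249 continue | (k=4,j=4): S=208.3623, (K−S)⁺=0.0000, hold=0.0000 ⇒ V=0.0000 continue  boundary S*=66.3000
step 3: (k=3,j=0): S=28.0889, (K−S)⁺=76.1511, hold=73.8963 ⇒ V=76.1511 exercise | (k=3,j=1): S=49.7952, (K−S)⁺=54.4448, hold=52.1901 ⇒ V=54.4448 exercise | (k=3,j=2): S=88.2754, (K−S)⁺=15.9646, hold=23.5880 ⇒ V=23.5880 continue | (k=3,j=3): S=156.4922, (K−S)⁺=0.0000, hold=4.3411 ⇒ V=4.3411 continue  boundary S*=49.7952
step 2: (k=2,j=0): S=37.3991, (K−S)⁺=66.8409, hold=64.5862 ⇒ V=66.8409 exercise | (k=2,j=1): S=66.3000, (K−S)⁺=37.9400, hold=39.1684 ⇒ V=39.1684 continue | (k=2,j=2): S=117.5348, (K−S)⁺=0.0000, hold=14.2837 ⇒ V=14.2837 continue  boundary S*=37.3991
step 1: (k=1,j=0): S=49.7952, (K−S)⁺=54.4448, hold=52.7513 ⇒ V=54.4448 exercise | (k=1,j=1): S=88.2754, (K−S)⁺=15.9646, hold=26.9512 ⇒ V=26.9512 continue  boundary S*=49.7952
step 0: (k=0,j=0): S=66.3000, (K−S)⁺=37.9400, hold=40.7051 ⇒ V=40.7051 continue  boundary S*=-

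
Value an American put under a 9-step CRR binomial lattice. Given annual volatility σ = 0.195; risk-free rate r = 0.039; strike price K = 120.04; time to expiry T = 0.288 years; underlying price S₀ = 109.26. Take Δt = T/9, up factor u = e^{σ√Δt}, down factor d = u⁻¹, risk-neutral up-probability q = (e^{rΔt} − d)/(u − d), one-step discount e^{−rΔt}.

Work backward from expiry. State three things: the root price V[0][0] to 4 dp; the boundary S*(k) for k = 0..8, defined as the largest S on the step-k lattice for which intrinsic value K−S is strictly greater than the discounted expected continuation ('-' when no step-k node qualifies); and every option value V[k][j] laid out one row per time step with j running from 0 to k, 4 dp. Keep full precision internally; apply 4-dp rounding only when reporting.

price = 11.3130
boundary = - - 101.8973 105.5144 101.8973 105.5144 109.2600 105.5144 109.2600
tree:
11.3130
14.5474 8.2229
18.1427 11.1173 5.4531
21.6359 14.5256 7.8591 3.1473
25.0093 18.1427 10.9142 4.9334 1.4332
28.2671 21.6359 14.5256 7.4597 2.5102 0.3985
31.4132 25.0093 18.1427 10.7800 4.2773 0.8130 0.0000
34.4514 28.2671 21.6359 14.5256 7.0050 1.6585 0.0000 0.0000
37.3855 31.4132 25.0093 18.1427 10.7800 3.3832 0.0000 0.0000 0.0000
40.2190 34.4514 28.2671 21.6359 14.5256 6.9015 0.0000 0.0000 0.0000 0.0000

Δt=0.03200, u=1.03550, d=0.96572, q=0.50918, disc=e^(-rΔt)=0.99875
k=9 terminal: V=max(K-S,0) → 40.2190 34.4514 28.2671 21.6359 14.5256 6.9015 0.0000 0.0000 0.0000 0.0000
k=8: j=0 S=82.6545 intr=37.3855 cont=37.2358 V=37.3855[EX]; j=1 S=88.6268 intr=31.4132 cont=31.2635 V=31.4132[EX]; j=2 S=95.0307 intr=25.0093 cont=24.8596 V=25.0093[EX]; j=3 S=101.8973 intr=18.1427 cont=17.9930 V=18.1427[EX]; j=4 S=109.2600 intr=10.7800 cont=10.6303 V=10.7800[EX]; j=5 S=117.1547 intr=2.8853 cont=3.3832 V=3.3832[hold]; j=6 S=125.6199 intr=0.0000 cont=0.0000 V=0.0000[hold]; j=7 S=134.6968 intr=0.0000 cont=0.0000 V=0.0000[hold]; j=8 S=144.4295 intr=0.0000 cont=0.0000 V=0.0000[hold]  S*(8)=109.2600
k=7: j=0 S=85.5886 intr=34.4514 cont=34.3017 V=34.4514[EX]; j=1 S=91.7729 intr=28.2671 cont=28.1174 V=28.2671[EX]; j=2 S=98.4041 intr=21.6359 cont=21.4862 V=21.6359[EX]; j=3 S=105.5144 intr=14.5256 cont=14.3759 V=14.5256[EX]; j=4 S=113.1385 intr=6.9015 cont=7.0050 V=7.0050[hold]; j=5 S=121.3135 intr=0.0000 cont=1.6585 V=1.6585[hold]; j=6 S=130.0792 intr=0.0000 cont=0.0000 V=0.0000[hold]; j=7 S=139.4783 intr=0.0000 cont=0.0000 V=0.0000[hold]  S*(7)=105.5144
k=6: j=0 S=88.6268 intr=31.4132 cont=31.2635 V=31.4132[EX]; j=1 S=95.0307 intr=25.0093 cont=24.8596 V=25.0093[EX]; j=2 S=101.8973 intr=18.1427 cont=17.9930 V=18.1427[EX]; j=3 S=109.2600 intr=10.7800 cont=10.6829 V=10.7800[EX]; j=4 S=117.1547 intr=2.8853 cont=4.2773 V=4.2773[hold]; j=5 S=125.6199 intr=0.0000 cont=0.8130 V=0.8130[hold]; j=6 S=134.6968 intr=0.0000 cont=0.0000 V=0.0000[hold]  S*(6)=109.2600
k=5: j=0 S=91.7729 intr=28.2671 cont=28.1174 V=28.2671[EX]; j=1 S=98.4041 intr=21.6359 cont=21.4862 V=21.6359[EX]; j=2 S=105.5144 intr=14.5256 cont=14.3759 V=14.5256[EX]; j=3 S=113.1385 intr=6.9015 cont=7.4597 V=7.4597[hold]; j=4 S=121.3135 intr=0.0000 cont=2.5102 V=2.5102[hold]; j=5 S=130.0792 intr=0.0000 cont=0.3985 V=0.3985[hold]  S*(5)=105.5144
k=4: j=0 S=95.0307 intr=25.0093 cont=24.8596 V=25.0093[EX]; j=1 S=101.8973 intr=18.1427 cont=17.9930 V=18.1427[EX]; j=2 S=109.2600 intr=10.7800 cont=10.9142 V=10.9142[hold]; j=3 S=117.1547 intr=2.8853 cont=4.9334 V=4.9334[hold]; j=4 S=125.6199 intr=0.0000 cont=1.4332 V=1.4332[hold]  S*(4)=101.8973
k=3: j=0 S=98.4041 intr=21.6359 cont=21.4862 V=21.6359[EX]; j=1 S=105.5144 intr=14.5256 cont=14.4441 V=14.5256[EX]; j=2 S=113.1385 intr=6.9015 cont=7.8591 V=7.8591[hold]; j=3 S=121.3135 intr=0.0000 cont=3.1473 V=3.1473[hold]  S*(3)=105.5144
k=2: j=0 S=101.8973 intr=18.1427 cont=17.9930 V=18.1427[EX]; j=1 S=109.2600 intr=10.7800 cont=11.1173 V=11.1173[hold]; j=2 S=117.1547 intr=2.8853 cont=5.4531 V=5.4531[hold]  S*(2)=101.8973
k=1: j=0 S=105.5144 intr=14.5256 cont=14.5474 V=14.5474[hold]; j=1 S=113.1385 intr=6.9015 cont=8.2229 V=8.2229[hold]  S*(1)=-
k=0: j=0 S=109.2600 intr=10.7800 cont=11.3130 V=11.3130[hold]  S*(0)=-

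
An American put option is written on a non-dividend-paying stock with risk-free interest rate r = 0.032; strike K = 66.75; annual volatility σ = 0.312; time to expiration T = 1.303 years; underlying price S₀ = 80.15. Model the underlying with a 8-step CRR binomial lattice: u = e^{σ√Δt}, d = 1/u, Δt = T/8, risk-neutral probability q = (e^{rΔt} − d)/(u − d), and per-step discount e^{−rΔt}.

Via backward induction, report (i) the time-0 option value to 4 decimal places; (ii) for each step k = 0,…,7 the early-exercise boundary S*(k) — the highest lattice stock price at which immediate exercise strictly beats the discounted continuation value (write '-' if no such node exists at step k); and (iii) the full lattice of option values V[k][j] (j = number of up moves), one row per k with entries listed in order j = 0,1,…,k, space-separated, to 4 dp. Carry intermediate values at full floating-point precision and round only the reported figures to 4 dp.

params: Δt=0.16287 u=1.13419 d=0.88169 q=0.48926 e^(-rΔt)=0.99480
t_8 payoffs: 37.4798 29.0974 18.3144 4.4434 0.0000 0.0000 0.0000 0.0000 0.0000
t_7: node(7,0) S=33.1979 payoff=33.5521 vs cont=33.2051 → 33.5521 [stop]  node(7,1) S=42.7051 payoff=24.0449 vs cont=23.6979 → 24.0449 [stop]  node(7,2) S=54.9350 payoff=11.8150 vs cont=11.4680 → 11.8150 [stop]  node(7,3) S=70.6673 payoff=0.0000 vs cont=2.2576 → 2.2576 [wait]  node(7,4) S=90.9051 payoff=0.0000 vs cont=0.0000 → 0.0000 [wait]  node(7,5) S=116.9386 payoff=0.0000 vs cont=0.0000 → 0.0000 [wait]  node(7,6) S=150.4275 payoff=0.0000 vs cont=0.0000 → 0.0000 [wait]  node(7,7) S=193.5070 payoff=0.0000 vs cont=0.0000 → 0.0000 [wait]  ⇒ S*(7)=54.9350
t_6: node(6,0) S=37.6526 payoff=29.0974 vs cont=28.7504 → 29.0974 [stop]  node(6,1) S=48.4356 payoff=18.3144 vs cont=17.9674 → 18.3144 [stop]  node(6,2) S=62.3066 payoff=4.4434 vs cont=7.1019 → 7.1019 [wait]  node(6,3) S=80.1500 payoff=0.0000 vs cont=1.1471 → 1.1471 [wait]  node(6,4) S=103.1034 payoff=0.0000 vs cont=0.0000 → 0.0000 [wait]  node(6,5) S=132.6302 payoff=0.0000 vs cont=0.0000 → 0.0000 [wait]  node(6,6) S=170.6129 payoff=0.0000 vs cont=0.0000 → 0.0000 [wait]  ⇒ S*(6)=48.4356
t_5: node(5,0) S=42.7051 payoff=24.0449 vs cont=23.6979 → 24.0449 [stop]  node(5,1) S=54.9350 payoff=11.8150 vs cont=12.7619 → 12.7619 [wait]  node(5,2) S=70.6673 payoff=0.0000 vs cont=4.1667 → 4.1667 [wait]  node(5,3) S=90.9051 payoff=0.0000 vs cont=0.5828 → 0.5828 [wait]  node(5,4) S=116.9386 payoff=0.0000 vs cont=0.0000 → 0.0000 [wait]  node(5,5) S=150.4275 payoff=0.0000 vs cont=0.0000 → 0.0000 [wait]  ⇒ S*(5)=42.7051
t_4: node(4,0) S=48.4356 payoff=18.3144 vs cont=18.4283 → 18.4283 [wait]  node(4,1) S=62.3066 payoff=4.4434 vs cont=8.5121 → 8.5121 [wait]  node(4,2) S=80.1500 payoff=0.0000 vs cont=2.4007 → 2.4007 [wait]  node(4,3) S=103.1034 payoff=0.0000 vs cont=0.2961 → 0.2961 [wait]  node(4,4) S=132.6302 payoff=0.0000 vs cont=0.0000 → 0.0000 [wait]  ⇒ S*(4)=-
t_3: node(3,0) S=54.9350 payoff=11.8150 vs cont=13.5061 → 13.5061 [wait]  node(3,1) S=70.6673 payoff=0.0000 vs cont=5.4933 → 5.4933 [wait]  node(3,2) S=90.9051 payoff=0.0000 vs cont=1.3639 → 1.3639 [wait]  node(3,3) S=116.9386 payoff=0.0000 vs cont=0.1505 → 0.1505 [wait]  ⇒ S*(3)=-
t_2: node(2,0) S=62.3066 payoff=4.4434 vs cont=9.5360 → 9.5360 [wait]  node(2,1) S=80.1500 payoff=0.0000 vs cont=3.4549 → 3.4549 [wait]  node(2,2) S=103.1034 payoff=0.0000 vs cont=0.7662 → 0.7662 [wait]  ⇒ S*(2)=-
t_1: node(1,0) S=70.6673 payoff=0.0000 vs cont=6.5267 → 6.5267 [wait]  node(1,1) S=90.9051 payoff=0.0000 vs cont=2.1283 → 2.1283 [wait]  ⇒ S*(1)=-
t_0: node(0,0) S=80.1500 payoff=0.0000 vs cont=4.3520 → 4.3520 [wait]  ⇒ S*(0)=-

price = 4.3520
boundary = - - - - - 42.7051 48.4356 54.9350
tree:
4.3520
6.5267 2.1283
9.5360 3.4549 0.7662
13.5061 5.4933 1.3639 0.1505
18.4283 8.5121 2.4007 0.2961 0.0000
24.0449 12.7619 4.1667 0.5828 0.0000 0.0000
29.0974 18.3144 7.1019 1.1471 0.0000 0.0000 0.0000
33.5521 24.0449 11.8150 2.2576 0.0000 0.0000 0.0000 0.0000
37.4798 29.0974 18.3144 4.4434 0.0000 0.0000 0.0000 0.0000 0.0000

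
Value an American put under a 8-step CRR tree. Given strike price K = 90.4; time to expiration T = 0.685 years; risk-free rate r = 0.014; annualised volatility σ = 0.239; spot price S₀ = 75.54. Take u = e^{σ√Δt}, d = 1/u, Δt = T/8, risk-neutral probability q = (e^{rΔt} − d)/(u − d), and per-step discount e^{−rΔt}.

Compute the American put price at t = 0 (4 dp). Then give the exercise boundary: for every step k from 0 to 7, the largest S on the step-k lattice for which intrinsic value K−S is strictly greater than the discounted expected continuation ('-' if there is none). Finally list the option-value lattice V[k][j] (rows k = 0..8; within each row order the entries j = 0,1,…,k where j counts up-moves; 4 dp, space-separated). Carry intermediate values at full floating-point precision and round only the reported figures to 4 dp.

Δt=0.08563  u=1.07244  d=0.93245  q=0.49109  discount=0.99880
step 8 (expiry): payoffs max(K−S,0) = 47.2286 40.7475 33.2934 24.7202 14.8600 3.5195 0.0000 0.0000 0.0000
step 7: (k=7,j=0): S=46.2987, (K−S)⁺=44.1013, hold=43.9930 ⇒ V=44.1013 exercise | (k=7,j=1): S=53.2493, (K−S)⁺=37.1507, hold=37.0424 ⇒ V=37.1507 exercise | (k=7,j=2): S=61.2434, (K−S)⁺=29.1566, hold=29.0483 ⇒ V=29.1566 exercise | (k=7,j=3): S=70.4376, (K−S)⁺=19.9624, hold=19.8541 ⇒ V=19.9624 exercise | (k=7,j=4): S=81.0120, (K−S)⁺=9.3880, hold=9.2796 ⇒ V=9.3880 exercise | (k=7,j=5): S=93.1740, (K−S)⁺=0.0000, hold=1.7890 ⇒ V=1.7890 continue | (k=7,j=6): S=107.1618, (K−S)⁺=0.0000, hold=0.0000 ⇒ V=0.0000 continue | (k=7,j=7): S=123.2496, (K−S)⁺=0.0000, hold=0.0000 ⇒ V=0.0000 continue  boundary S*=81.0120
step 6: (k=6,j=0): S=49.6525, (K−S)⁺=40.7475, hold=40.6392 ⇒ V=40.7475 exercise | (k=6,j=1): S=57.1066, (K−S)⁺=33.2934, hold=33.1851 ⇒ V=33.2934 exercise | (k=6,j=2): S=65.6798, (K−S)⁺=24.7202, hold=24.6119 ⇒ V=24.7202 exercise | (k=6,j=3): S=75.5400, (K−S)⁺=14.8600, hold=14.7517 ⇒ V=14.8600 exercise | (k=6,j=4): S=86.8805, (K−S)⁺=3.5195, hold=5.6494 ⇒ V=5.6494 continue | (k=6,j=5): S=99.9235, (K−S)⁺=0.0000, hold=0.9093 ⇒ V=0.9093 continue | (k=6,j=6): S=114.9245, (K−S)⁺=0.0000, hold=0.0000 ⇒ V=0.0000 continue  boundary S*=75.5400
step 5: (k=5,j=0): S=53.2493, (K−S)⁺=37.1507, hold=37.0424 ⇒ V=37.1507 exercise | (k=5,j=1): S=61.2434, (K−S)⁺=29.1566, hold=29.0483 ⇒ V=29.1566 exercise | (k=5,j=2): S=70.4376, (K−S)⁺=19.9624, hold=19.8541 ⇒ V=19.9624 exercise | (k=5,j=3): S=81.0120, (K−S)⁺=9.3880, hold=10.3244 ⇒ V=10.3244 continue | (k=5,j=4): S=93.1740, (K−S)⁺=0.0000, hold=3.3176 ⇒ V=3.3176 continue | (k=5,j=5): S=107.1618, (K−S)⁺=0.0000, hold=0.4622 ⇒ V=0.4622 continue  boundary S*=70.4376
step 4: (k=4,j=0): S=57.1066, (K−S)⁺=33.2934, hold=33.1851 ⇒ V=33.2934 exercise | (k=4,j=1): S=65.6798, (K−S)⁺=24.7202, hold=24.6119 ⇒ V=24.7202 exercise | (k=4,j=2): S=75.5400, (K−S)⁺=14.8600, hold=15.2110 ⇒ V=15.2110 continue | (k=4,j=3): S=86.8805, (K−S)⁺=3.5195, hold=6.8751 ⇒ V=6.8751 continue | (k=4,j=4): S=99.9235, (K−S)⁺=0.0000, hold=1.9130 ⇒ V=1.9130 continue  boundary S*=65.6798
step 3: (k=3,j=0): S=61.2434, (K−S)⁺=29.1566, hold=29.0483 ⇒ V=29.1566 exercise | (k=3,j=1): S=70.4376, (K−S)⁺=19.9624, hold=20.0263 ⇒ V=20.0263 continue | (k=3,j=2): S=81.0120, (K−S)⁺=9.3880, hold=11.1040 ⇒ V=11.1040 continue | (k=3,j=3): S=93.1740, (K−S)⁺=0.0000, hold=4.4330 ⇒ V=4.4330 continue  boundary S*=61.2434
step 2: (k=2,j=0): S=65.6798, (K−S)⁺=24.7202, hold=24.6432 ⇒ V=24.7202 exercise | (k=2,j=1): S=75.5400, (K−S)⁺=14.8600, hold=15.6259 ⇒ V=15.6259 continue | (k=2,j=2): S=86.8805, (K−S)⁺=3.5195, hold=7.8185 ⇒ V=7.8185 continue  boundary S*=65.6798
step 1: (k=1,j=0): S=70.4376, (K−S)⁺=19.9624, hold=20.2298 ⇒ V=20.2298 continue | (k=1,j=1): S=81.0120, (K−S)⁺=9.3880, hold=11.7776 ⇒ V=11.7776 continue  boundary S*=-
step 0: (k=0,j=0): S=75.5400, (K−S)⁺=14.8600, hold=16.0598 ⇒ V=16.0598 continue  boundary S*=-

price = 16.0598
boundary = - - 65.6798 61.2434 65.6798 70.4376 75.5400 81.0120
tree:
16.0598
20.2298 11.7776
24.7202 15.6259 7.8185
29.1566 20.0263 11.1040 4.4330
33.2934 24.7202 15.2110 6.8751 1.9130
37.1507 29.1566 19.9624 10.3244 3.3176 0.4622
40.7475 33.2934 24.7202 14.8600 5.6494 0.9093 0.0000
44.1013 37.1507 29.1566 19.9624 9.3880 1.7890 0.0000 0.0000
47.2286 40.7475 33.2934 24.7202 14.8600 3.5195 0.0000 0.0000 0.0000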